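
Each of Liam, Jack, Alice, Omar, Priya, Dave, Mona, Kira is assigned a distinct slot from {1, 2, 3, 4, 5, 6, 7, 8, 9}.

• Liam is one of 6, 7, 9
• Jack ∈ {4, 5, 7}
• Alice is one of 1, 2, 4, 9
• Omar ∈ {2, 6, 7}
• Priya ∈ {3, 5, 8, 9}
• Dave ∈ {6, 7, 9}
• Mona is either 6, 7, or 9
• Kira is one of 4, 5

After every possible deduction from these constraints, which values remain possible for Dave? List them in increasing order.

6, 7, 9

Liam, Dave, Mona share exactly the 3 values {6, 7, 9}; by pigeonhole those values go to them, so strike 6, 7, 9 from Jack, Alice, Omar, Priya.
Omar's domain is down to {2}, so Omar = 2. Remove 2 from Alice.
The 2 variables Jack and Kira are confined to {4, 5}, which locks those values in; drop them from Alice, Priya.
Alice must be 1 (only option left).
No further eliminations apply; Dave can still be any of 6, 7, 9.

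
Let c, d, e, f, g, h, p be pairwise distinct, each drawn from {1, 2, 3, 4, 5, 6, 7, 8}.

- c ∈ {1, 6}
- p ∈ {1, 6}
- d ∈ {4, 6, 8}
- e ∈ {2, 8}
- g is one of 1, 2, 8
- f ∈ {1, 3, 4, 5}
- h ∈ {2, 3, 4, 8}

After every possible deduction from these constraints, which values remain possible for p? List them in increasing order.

The 7 variables together cover exactly {1, 2, 3, 4, 5, 6, 8} — 7 values for 7 variables — and 5 appears only in f's list, so f = 5.
The 6 still-open variables draw from only 6 values {1, 2, 3, 4, 6, 8}, so each is used; only h can be 3, hence h = 3.
The 5 still-open variables together cover exactly {1, 2, 4, 6, 8} — 5 values for 5 variables — and 4 appears only in d's list, so d = 4.
The 2 variables c and p are confined to {1, 6}, which locks those values in; drop them from g.
No further eliminations apply; p can still be any of 1, 6.

1, 6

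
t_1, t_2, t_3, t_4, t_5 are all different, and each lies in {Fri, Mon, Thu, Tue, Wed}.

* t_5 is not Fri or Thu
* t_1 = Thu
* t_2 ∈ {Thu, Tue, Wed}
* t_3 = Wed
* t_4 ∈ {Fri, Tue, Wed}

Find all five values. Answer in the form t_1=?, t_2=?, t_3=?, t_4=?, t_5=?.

t_1=Thu, t_2=Tue, t_3=Wed, t_4=Fri, t_5=Mon

t_1's domain is down to {Thu}, so t_1 = Thu. Remove Thu from t_2.
t_3 must be Wed (only option left). So t_2, t_4, t_5 can't be Wed.
t_2's domain is down to {Tue}, so t_2 = Tue. So t_4, t_5 can't be Tue.
That leaves t_4 = Fri.
That leaves t_5 = Mon.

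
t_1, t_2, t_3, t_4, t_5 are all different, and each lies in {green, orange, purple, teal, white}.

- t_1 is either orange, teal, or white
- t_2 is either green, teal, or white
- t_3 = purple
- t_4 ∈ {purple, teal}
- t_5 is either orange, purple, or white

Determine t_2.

green

t_3 has just one choice, so t_3 = purple. Remove purple from t_4, t_5.
t_4 has just one choice, so t_4 = teal. So t_1, t_2 can't be teal.
Among the 3 still-open variables, green fits only t_2 (and all 3 values in {green, orange, white} must be used), so t_2 = green.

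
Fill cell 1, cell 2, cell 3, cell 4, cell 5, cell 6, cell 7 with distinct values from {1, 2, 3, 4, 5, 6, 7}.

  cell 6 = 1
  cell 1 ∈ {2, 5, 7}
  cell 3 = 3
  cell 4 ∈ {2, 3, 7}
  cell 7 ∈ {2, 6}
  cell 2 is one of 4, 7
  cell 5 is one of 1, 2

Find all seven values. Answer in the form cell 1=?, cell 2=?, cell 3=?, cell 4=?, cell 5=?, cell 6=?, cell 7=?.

cell 1=5, cell 2=4, cell 3=3, cell 4=7, cell 5=2, cell 6=1, cell 7=6

cell 3 must be 3 (only option left). So cell 4 can't be 3.
cell 6 has just one choice, so cell 6 = 1. Remove 1 from cell 5.
cell 5's domain is down to {2}, so cell 5 = 2. Eliminate 2 elsewhere: cell 1, cell 4, cell 7.
cell 7's domain is down to {6}, so cell 7 = 6.
cell 4 must be 7 (only option left). So cell 1, cell 2 can't be 7.
cell 1's domain is down to {5}, so cell 1 = 5.
cell 2's domain is down to {4}, so cell 2 = 4.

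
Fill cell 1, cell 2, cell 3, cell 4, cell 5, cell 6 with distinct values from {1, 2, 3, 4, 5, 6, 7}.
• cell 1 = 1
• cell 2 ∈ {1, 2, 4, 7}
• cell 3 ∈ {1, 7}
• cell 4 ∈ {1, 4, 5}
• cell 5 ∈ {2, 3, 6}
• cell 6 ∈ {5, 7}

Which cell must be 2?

cell 2

cell 1 must be 1 (only option left). So cell 2, cell 3, cell 4 can't be 1.
That leaves cell 3 = 7. Strike 7 from cell 2, cell 6.
That leaves cell 6 = 5. Remove 5 from cell 4.
That leaves cell 4 = 4. Eliminate 4 elsewhere: cell 2.
So 2 goes to cell 2.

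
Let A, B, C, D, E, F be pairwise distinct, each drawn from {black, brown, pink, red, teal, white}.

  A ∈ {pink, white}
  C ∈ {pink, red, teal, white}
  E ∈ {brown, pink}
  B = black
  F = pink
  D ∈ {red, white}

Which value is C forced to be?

B's domain is down to {black}, so B = black.
F's domain is down to {pink}, so F = pink. Eliminate pink elsewhere: A, C, E.
A has just one choice, so A = white. So C, D can't be white.
That leaves D = red. Eliminate red elsewhere: C.
So C = teal.

teal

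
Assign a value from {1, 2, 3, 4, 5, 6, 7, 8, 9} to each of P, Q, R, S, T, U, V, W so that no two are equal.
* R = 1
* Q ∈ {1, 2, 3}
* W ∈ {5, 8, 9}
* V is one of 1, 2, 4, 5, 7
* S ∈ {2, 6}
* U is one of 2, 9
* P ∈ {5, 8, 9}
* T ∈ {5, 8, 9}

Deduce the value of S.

R has just one choice, so R = 1. So Q, V can't be 1.
P, T, W share exactly the 3 values {5, 8, 9}; by pigeonhole those values go to them, so strike 5, 8, 9 from U, V.
U has just one choice, so U = 2. Strike 2 from Q, S, V.
So S = 6.

6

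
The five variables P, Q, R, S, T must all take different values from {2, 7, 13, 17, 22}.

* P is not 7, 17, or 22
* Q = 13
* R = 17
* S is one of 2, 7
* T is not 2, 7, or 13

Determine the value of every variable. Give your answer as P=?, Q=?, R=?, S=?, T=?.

Q has just one choice, so Q = 13. So P can't be 13.
R has just one choice, so R = 17. So T can't be 17.
T has just one choice, so T = 22.
That leaves P = 2. Strike 2 from S.
S must be 7 (only option left).

P=2, Q=13, R=17, S=7, T=22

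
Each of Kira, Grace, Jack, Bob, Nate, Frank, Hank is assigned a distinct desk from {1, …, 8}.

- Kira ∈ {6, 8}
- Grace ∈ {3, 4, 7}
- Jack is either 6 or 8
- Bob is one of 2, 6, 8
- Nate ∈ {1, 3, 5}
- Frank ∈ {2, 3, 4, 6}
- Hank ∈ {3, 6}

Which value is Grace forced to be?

7

Kira and Jack share exactly the 2 values {6, 8}; by pigeonhole those values go to them, so strike 6, 8 from Bob, Frank, Hank.
Bob has just one choice, so Bob = 2. Remove 2 from Frank.
That leaves Hank = 3. So Grace, Nate, Frank can't be 3.
That leaves Frank = 4. Strike 4 from Grace.
So Grace = 7.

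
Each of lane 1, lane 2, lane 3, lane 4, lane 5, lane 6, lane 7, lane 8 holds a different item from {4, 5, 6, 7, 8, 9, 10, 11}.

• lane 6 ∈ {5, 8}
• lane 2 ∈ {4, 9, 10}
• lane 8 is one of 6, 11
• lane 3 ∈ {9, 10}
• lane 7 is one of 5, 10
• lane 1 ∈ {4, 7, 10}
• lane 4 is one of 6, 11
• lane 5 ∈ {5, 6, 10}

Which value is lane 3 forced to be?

The 8 variables draw from only 8 values {4, 5, 6, 7, 8, 9, 10, 11}, so each is used; only lane 1 can be 7, hence lane 1 = 7.
Among the 7 still-open variables, 4 fits only lane 2 (and all 7 values in {4, 5, 6, 8, 9, 10, 11} must be used), so lane 2 = 4.
Among the 6 still-open variables, 8 fits only lane 6 (and all 6 values in {5, 6, 8, 9, 10, 11} must be used), so lane 6 = 8.
The 5 still-open variables together cover exactly {5, 6, 9, 10, 11} — 5 values for 5 variables — and 9 appears only in lane 3's list, so lane 3 = 9.

9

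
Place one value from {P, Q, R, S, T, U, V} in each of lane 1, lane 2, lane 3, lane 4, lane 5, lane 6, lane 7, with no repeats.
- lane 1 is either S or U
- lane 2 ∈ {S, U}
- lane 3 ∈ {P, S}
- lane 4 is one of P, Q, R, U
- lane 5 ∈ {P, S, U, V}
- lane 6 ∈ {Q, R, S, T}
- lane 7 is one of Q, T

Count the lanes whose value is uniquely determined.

Among the 7 variables, V fits only lane 5 (and all 7 values in {P, Q, R, S, T, U, V} must be used), so lane 5 = V.
lane 1 and lane 2 between them cover only {S, U} — a naked pair. Remove those values from lane 3, lane 4, lane 6.
lane 3's domain is down to {P}, so lane 3 = P. So lane 4 can't be P.
Determined: lane 3=P, lane 5=V. The other lanes each still have more than one consistent value. That makes 2.

2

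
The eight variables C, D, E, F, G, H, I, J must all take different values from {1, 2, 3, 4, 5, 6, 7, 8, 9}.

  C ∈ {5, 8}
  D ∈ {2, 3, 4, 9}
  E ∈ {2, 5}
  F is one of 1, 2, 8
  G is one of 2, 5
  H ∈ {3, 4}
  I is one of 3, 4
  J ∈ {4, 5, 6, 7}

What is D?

9

E and G share exactly the 2 values {2, 5}; by pigeonhole those values go to them, so strike 2, 5 from C, D, F, J.
That leaves C = 8. Eliminate 8 elsewhere: F.
F has just one choice, so F = 1.
H and I share exactly the 2 values {3, 4}; by pigeonhole those values go to them, so strike 3, 4 from D, J.
So D = 9.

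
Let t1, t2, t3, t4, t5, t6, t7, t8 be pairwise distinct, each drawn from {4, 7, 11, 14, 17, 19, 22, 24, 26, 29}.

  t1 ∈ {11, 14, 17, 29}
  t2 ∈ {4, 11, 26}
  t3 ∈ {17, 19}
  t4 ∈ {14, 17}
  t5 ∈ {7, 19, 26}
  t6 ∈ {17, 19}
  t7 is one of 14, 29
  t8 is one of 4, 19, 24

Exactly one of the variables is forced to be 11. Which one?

t1

t3 and t6 share exactly the 2 values {17, 19}; by pigeonhole those values go to them, so strike 17, 19 from t1, t4, t5, t8.
t4 must be 14 (only option left). Eliminate 14 elsewhere: t1, t7.
t7 has just one choice, so t7 = 29. So t1 can't be 29.
So 11 goes to t1.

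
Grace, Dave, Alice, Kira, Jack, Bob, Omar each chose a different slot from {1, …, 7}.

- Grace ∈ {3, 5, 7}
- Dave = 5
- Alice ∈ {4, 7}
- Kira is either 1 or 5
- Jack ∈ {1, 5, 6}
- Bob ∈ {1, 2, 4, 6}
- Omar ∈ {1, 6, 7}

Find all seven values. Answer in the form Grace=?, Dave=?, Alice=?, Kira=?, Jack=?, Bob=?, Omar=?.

Dave's domain is down to {5}, so Dave = 5. Strike 5 from Grace, Kira, Jack.
That leaves Kira = 1. Strike 1 from Jack, Bob, Omar.
Jack must be 6 (only option left). So Bob, Omar can't be 6.
Omar must be 7 (only option left). Strike 7 from Grace, Alice.
Grace has just one choice, so Grace = 3.
Alice has just one choice, so Alice = 4. Eliminate 4 elsewhere: Bob.
Bob must be 2 (only option left).

Grace=3, Dave=5, Alice=4, Kira=1, Jack=6, Bob=2, Omar=7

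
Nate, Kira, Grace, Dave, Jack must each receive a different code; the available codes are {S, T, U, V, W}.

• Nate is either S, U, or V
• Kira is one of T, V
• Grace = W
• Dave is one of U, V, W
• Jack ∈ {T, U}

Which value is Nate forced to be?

Grace must be W (only option left). Strike W from Dave.
The 4 still-open variables draw from only 4 values {S, T, U, V}, so each is used; only Nate can be S, hence Nate = S.

S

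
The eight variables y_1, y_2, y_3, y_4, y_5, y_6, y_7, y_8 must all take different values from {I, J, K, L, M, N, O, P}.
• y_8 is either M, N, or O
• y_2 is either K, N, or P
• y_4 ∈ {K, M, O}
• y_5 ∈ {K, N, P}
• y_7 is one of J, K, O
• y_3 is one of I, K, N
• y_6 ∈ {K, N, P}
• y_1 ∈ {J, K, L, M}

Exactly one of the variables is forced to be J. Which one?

y_7

The 8 variables draw from only 8 values {I, J, K, L, M, N, O, P}, so each is used; only y_3 can be I, hence y_3 = I.
The 7 still-open variables together cover exactly {J, K, L, M, N, O, P} — 7 values for 7 variables — and L appears only in y_1's list, so y_1 = L.
The 6 still-open variables together cover exactly {J, K, M, N, O, P} — 6 values for 6 variables — and J appears only in y_7's list, so y_7 = J.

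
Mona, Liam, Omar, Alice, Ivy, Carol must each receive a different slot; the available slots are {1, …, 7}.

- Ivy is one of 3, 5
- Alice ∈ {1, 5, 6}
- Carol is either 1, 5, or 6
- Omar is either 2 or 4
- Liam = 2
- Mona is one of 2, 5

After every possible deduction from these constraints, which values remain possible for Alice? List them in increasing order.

1, 6

Liam's domain is down to {2}, so Liam = 2. Remove 2 from Mona, Omar.
That leaves Omar = 4.
Mona has just one choice, so Mona = 5. Strike 5 from Alice, Ivy, Carol.
That leaves Ivy = 3.
No further eliminations apply; Alice can still be any of 1, 6.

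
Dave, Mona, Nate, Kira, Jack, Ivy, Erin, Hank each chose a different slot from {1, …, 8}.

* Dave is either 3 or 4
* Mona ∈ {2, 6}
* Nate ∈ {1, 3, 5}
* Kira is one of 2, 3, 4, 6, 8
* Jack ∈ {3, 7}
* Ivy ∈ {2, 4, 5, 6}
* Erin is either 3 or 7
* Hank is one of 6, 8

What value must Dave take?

4

The 8 variables draw from only 8 values {1, 2, 3, 4, 5, 6, 7, 8}, so each is used; only Nate can be 1, hence Nate = 1.
Among the 7 still-open variables, 5 fits only Ivy (and all 7 values in {2, 3, 4, 5, 6, 7, 8} must be used), so Ivy = 5.
The 2 variables Jack and Erin are confined to {3, 7}, which locks those values in; drop them from Dave, Kira.
So Dave = 4.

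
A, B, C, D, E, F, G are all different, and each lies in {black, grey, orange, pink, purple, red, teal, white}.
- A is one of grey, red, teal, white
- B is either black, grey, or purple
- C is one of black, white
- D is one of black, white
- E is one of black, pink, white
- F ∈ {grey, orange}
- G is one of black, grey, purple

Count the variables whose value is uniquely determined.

2

C and D share exactly the 2 values {black, white}; by pigeonhole those values go to them, so strike black, white from A, B, E, G.
E's domain is down to {pink}, so E = pink.
The 2 variables B and G are confined to {grey, purple}, which locks those values in; drop them from A, F.
F has just one choice, so F = orange.
Determined: E=pink, F=orange. The other variables each still have more than one consistent value. That makes 2.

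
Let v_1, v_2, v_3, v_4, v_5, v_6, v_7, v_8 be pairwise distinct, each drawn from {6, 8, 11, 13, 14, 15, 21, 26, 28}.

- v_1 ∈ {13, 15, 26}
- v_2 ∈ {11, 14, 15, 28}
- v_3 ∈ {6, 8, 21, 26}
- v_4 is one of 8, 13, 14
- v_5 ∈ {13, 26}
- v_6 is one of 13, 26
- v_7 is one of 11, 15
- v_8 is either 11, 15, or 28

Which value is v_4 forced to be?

v_5 and v_6 between them cover only {13, 26} — a naked pair. Remove those values from v_1, v_3, v_4.
v_1's domain is down to {15}, so v_1 = 15. Eliminate 15 elsewhere: v_2, v_7, v_8.
v_7 must be 11 (only option left). Remove 11 from v_2, v_8.
That leaves v_8 = 28. So v_2 can't be 28.
v_2's domain is down to {14}, so v_2 = 14. Strike 14 from v_4.
So v_4 = 8.

8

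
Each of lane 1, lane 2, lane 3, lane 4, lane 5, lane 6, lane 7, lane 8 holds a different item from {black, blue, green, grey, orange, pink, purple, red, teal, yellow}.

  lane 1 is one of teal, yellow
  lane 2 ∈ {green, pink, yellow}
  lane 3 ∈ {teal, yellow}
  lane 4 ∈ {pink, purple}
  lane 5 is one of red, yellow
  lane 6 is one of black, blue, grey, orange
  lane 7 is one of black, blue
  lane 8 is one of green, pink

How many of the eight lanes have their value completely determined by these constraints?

lane 1 and lane 3 between them cover only {teal, yellow} — a naked pair. Remove those values from lane 2, lane 5.
lane 5 must be red (only option left).
The 2 variables lane 2 and lane 8 are confined to {green, pink}, which locks those values in; drop them from lane 4.
lane 4 must be purple (only option left).
Determined: lane 4=purple, lane 5=red. The other lanes each still have more than one consistent value. That makes 2.

2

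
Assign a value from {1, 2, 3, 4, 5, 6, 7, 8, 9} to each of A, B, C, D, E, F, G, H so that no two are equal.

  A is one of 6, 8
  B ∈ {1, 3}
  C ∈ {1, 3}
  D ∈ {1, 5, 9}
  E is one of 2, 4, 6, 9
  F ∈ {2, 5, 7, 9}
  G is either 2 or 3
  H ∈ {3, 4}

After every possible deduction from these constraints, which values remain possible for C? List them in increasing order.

B and C share exactly the 2 values {1, 3}; by pigeonhole those values go to them, so strike 1, 3 from D, G, H.
G's domain is down to {2}, so G = 2. Eliminate 2 elsewhere: E, F.
H must be 4 (only option left). So E can't be 4.
No further eliminations apply; C can still be any of 1, 3.

1, 3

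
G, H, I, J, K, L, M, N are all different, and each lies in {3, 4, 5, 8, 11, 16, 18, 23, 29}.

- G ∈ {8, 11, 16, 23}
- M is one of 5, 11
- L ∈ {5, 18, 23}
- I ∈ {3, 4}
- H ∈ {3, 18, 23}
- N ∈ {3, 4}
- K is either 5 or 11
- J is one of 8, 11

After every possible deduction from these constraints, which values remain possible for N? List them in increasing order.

3, 4

The 8 variables draw from only 8 values {3, 4, 5, 8, 11, 16, 18, 23}, so each is used; only G can be 16, hence G = 16.
The 7 still-open variables draw from only 7 values {3, 4, 5, 8, 11, 18, 23}, so each is used; only J can be 8, hence J = 8.
I and N share exactly the 2 values {3, 4}; by pigeonhole those values go to them, so strike 3, 4 from H.
K and M share exactly the 2 values {5, 11}; by pigeonhole those values go to them, so strike 5, 11 from L.
No further eliminations apply; N can still be any of 3, 4.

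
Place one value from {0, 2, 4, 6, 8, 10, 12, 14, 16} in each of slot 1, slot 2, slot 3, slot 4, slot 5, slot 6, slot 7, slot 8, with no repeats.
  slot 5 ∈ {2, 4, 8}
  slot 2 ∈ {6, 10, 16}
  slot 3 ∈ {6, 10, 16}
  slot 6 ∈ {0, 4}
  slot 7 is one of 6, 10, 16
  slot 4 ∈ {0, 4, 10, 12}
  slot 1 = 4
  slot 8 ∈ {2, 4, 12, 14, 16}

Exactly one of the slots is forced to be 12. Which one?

slot 1 must be 4 (only option left). Strike 4 from slot 4, slot 5, slot 6, slot 8.
That leaves slot 6 = 0. Strike 0 from slot 4.
slot 2, slot 3, slot 7 share exactly the 3 values {6, 10, 16}; by pigeonhole those values go to them, so strike 6, 10, 16 from slot 4, slot 8.
So 12 goes to slot 4.

slot 4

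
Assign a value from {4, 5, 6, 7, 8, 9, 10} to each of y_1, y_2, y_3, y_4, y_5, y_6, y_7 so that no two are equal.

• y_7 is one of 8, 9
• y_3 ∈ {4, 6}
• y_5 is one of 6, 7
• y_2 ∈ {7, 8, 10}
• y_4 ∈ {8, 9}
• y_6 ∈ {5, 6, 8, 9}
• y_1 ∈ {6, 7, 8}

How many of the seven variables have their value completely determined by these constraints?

The 7 variables together cover exactly {4, 5, 6, 7, 8, 9, 10} — 7 values for 7 variables — and 4 appears only in y_3's list, so y_3 = 4.
The 6 still-open variables together cover exactly {5, 6, 7, 8, 9, 10} — 6 values for 6 variables — and 5 appears only in y_6's list, so y_6 = 5.
Among the 5 still-open variables, 10 fits only y_2 (and all 5 values in {6, 7, 8, 9, 10} must be used), so y_2 = 10.
The 2 variables y_4 and y_7 are confined to {8, 9}, which locks those values in; drop them from y_1.
Determined: y_2=10, y_3=4, y_6=5. The other variables each still have more than one consistent value. That makes 3.

3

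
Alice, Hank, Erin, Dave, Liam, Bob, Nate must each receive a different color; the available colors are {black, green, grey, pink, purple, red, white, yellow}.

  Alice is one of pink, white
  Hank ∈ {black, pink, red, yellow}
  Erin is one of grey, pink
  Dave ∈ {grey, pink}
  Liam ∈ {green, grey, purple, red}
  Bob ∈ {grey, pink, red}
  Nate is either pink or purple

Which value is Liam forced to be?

Erin and Dave between them cover only {grey, pink} — a naked pair. Remove those values from Alice, Hank, Liam, Bob, Nate.
That leaves Alice = white.
Bob's domain is down to {red}, so Bob = red. Eliminate red elsewhere: Hank, Liam.
Nate's domain is down to {purple}, so Nate = purple. Strike purple from Liam.
So Liam = green.

green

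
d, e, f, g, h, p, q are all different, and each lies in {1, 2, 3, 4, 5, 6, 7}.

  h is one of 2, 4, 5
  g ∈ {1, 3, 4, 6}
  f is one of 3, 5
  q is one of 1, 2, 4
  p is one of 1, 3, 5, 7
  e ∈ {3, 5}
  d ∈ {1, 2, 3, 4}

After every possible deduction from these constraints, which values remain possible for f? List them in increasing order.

Among the 7 variables, 6 fits only g (and all 7 values in {1, 2, 3, 4, 5, 6, 7} must be used), so g = 6.
The 6 still-open variables together cover exactly {1, 2, 3, 4, 5, 7} — 6 values for 6 variables — and 7 appears only in p's list, so p = 7.
e and f share exactly the 2 values {3, 5}; by pigeonhole those values go to them, so strike 3, 5 from d, h.
No further eliminations apply; f can still be any of 3, 5.

3, 5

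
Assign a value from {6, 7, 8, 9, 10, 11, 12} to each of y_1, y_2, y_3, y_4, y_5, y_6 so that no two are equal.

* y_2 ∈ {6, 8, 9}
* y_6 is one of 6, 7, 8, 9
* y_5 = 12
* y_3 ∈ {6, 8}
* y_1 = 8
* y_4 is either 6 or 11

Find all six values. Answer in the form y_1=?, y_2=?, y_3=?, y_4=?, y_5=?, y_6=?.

y_1's domain is down to {8}, so y_1 = 8. Remove 8 from y_2, y_3, y_6.
y_3's domain is down to {6}, so y_3 = 6. Eliminate 6 elsewhere: y_2, y_4, y_6.
y_4's domain is down to {11}, so y_4 = 11.
y_5 must be 12 (only option left).
y_2 has just one choice, so y_2 = 9. Strike 9 from y_6.
That leaves y_6 = 7.

y_1=8, y_2=9, y_3=6, y_4=11, y_5=12, y_6=7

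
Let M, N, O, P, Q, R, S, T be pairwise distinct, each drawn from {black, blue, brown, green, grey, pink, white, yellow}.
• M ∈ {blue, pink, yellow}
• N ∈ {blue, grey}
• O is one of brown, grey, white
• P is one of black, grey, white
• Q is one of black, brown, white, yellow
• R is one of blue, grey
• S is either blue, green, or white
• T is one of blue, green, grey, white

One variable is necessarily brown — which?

O

Among the 8 variables, pink fits only M (and all 8 values in {black, blue, brown, green, grey, pink, white, yellow} must be used), so M = pink.
The 7 still-open variables together cover exactly {black, blue, brown, green, grey, white, yellow} — 7 values for 7 variables — and yellow appears only in Q's list, so Q = yellow.
The 6 still-open variables draw from only 6 values {black, blue, brown, green, grey, white}, so each is used; only P can be black, hence P = black.
The 5 still-open variables draw from only 5 values {blue, brown, green, grey, white}, so each is used; only O can be brown, hence O = brown.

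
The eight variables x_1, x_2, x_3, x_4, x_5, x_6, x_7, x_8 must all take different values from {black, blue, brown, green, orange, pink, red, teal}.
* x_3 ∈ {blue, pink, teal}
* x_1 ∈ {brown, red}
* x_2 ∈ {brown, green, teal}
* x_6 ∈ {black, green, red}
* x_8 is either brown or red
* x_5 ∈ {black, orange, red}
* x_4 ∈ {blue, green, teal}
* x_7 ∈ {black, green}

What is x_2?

The 8 variables draw from only 8 values {black, blue, brown, green, orange, pink, red, teal}, so each is used; only x_5 can be orange, hence x_5 = orange.
Among the 7 still-open variables, pink fits only x_3 (and all 7 values in {black, blue, brown, green, pink, red, teal} must be used), so x_3 = pink.
Among the 6 still-open variables, blue fits only x_4 (and all 6 values in {black, blue, brown, green, red, teal} must be used), so x_4 = blue.
The 5 still-open variables draw from only 5 values {black, brown, green, red, teal}, so each is used; only x_2 can be teal, hence x_2 = teal.

teal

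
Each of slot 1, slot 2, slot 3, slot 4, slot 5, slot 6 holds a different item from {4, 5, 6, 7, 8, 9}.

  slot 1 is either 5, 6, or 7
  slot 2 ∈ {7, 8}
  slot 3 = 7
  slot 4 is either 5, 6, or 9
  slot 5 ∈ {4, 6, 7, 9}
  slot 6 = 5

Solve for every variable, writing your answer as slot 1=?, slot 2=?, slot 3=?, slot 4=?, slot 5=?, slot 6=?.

slot 3's domain is down to {7}, so slot 3 = 7. Eliminate 7 elsewhere: slot 1, slot 2, slot 5.
That leaves slot 6 = 5. Eliminate 5 elsewhere: slot 1, slot 4.
That leaves slot 1 = 6. Remove 6 from slot 4, slot 5.
slot 2's domain is down to {8}, so slot 2 = 8.
slot 4's domain is down to {9}, so slot 4 = 9. Strike 9 from slot 5.
slot 5's domain is down to {4}, so slot 5 = 4.

slot 1=6, slot 2=8, slot 3=7, slot 4=9, slot 5=4, slot 6=5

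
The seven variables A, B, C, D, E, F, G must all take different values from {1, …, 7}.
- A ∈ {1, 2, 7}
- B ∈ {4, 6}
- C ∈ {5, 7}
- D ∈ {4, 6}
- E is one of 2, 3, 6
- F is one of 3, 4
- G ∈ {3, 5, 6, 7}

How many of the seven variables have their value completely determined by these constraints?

3

Among the 7 variables, 1 fits only A (and all 7 values in {1, 2, 3, 4, 5, 6, 7} must be used), so A = 1.
Among the 6 still-open variables, 2 fits only E (and all 6 values in {2, 3, 4, 5, 6, 7} must be used), so E = 2.
The 2 variables B and D are confined to {4, 6}, which locks those values in; drop them from F, G.
That leaves F = 3. Strike 3 from G.
Determined: A=1, E=2, F=3. The other variables each still have more than one consistent value. That makes 3.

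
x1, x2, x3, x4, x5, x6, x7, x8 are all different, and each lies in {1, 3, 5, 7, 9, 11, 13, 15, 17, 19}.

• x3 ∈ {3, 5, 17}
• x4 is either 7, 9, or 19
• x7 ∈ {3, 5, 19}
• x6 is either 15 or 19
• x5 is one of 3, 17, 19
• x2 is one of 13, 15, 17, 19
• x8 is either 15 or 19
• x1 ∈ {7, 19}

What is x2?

The 8 variables draw from only 8 values {3, 5, 7, 9, 13, 15, 17, 19}, so each is used; only x4 can be 9, hence x4 = 9.
The 7 still-open variables draw from only 7 values {3, 5, 7, 13, 15, 17, 19}, so each is used; only x1 can be 7, hence x1 = 7.
The 6 still-open variables together cover exactly {3, 5, 13, 15, 17, 19} — 6 values for 6 variables — and 13 appears only in x2's list, so x2 = 13.

13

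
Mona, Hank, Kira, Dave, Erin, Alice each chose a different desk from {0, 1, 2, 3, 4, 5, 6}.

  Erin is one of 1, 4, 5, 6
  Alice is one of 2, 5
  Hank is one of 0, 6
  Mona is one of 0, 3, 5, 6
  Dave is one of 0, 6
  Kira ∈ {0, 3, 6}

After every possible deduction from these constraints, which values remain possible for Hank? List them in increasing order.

0, 6

Hank and Dave between them cover only {0, 6} — a naked pair. Remove those values from Mona, Kira, Erin.
Kira's domain is down to {3}, so Kira = 3. Remove 3 from Mona.
That leaves Mona = 5. Strike 5 from Erin, Alice.
Alice must be 2 (only option left).
No further eliminations apply; Hank can still be any of 0, 6.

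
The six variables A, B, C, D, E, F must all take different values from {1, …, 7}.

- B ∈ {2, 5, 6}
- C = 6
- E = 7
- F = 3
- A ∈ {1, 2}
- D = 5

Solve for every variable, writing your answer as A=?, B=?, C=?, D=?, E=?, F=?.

C must be 6 (only option left). Eliminate 6 elsewhere: B.
D must be 5 (only option left). Remove 5 from B.
That leaves E = 7.
F must be 3 (only option left).
B has just one choice, so B = 2. So A can't be 2.
A's domain is down to {1}, so A = 1.

A=1, B=2, C=6, D=5, E=7, F=3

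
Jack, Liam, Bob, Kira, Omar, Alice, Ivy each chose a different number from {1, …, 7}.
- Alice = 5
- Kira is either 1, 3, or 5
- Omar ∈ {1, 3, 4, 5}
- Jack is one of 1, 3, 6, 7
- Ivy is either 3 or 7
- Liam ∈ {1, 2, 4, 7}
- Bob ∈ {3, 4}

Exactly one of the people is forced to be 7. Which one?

Alice must be 5 (only option left). Strike 5 from Kira, Omar.
The 6 still-open variables draw from only 6 values {1, 2, 3, 4, 6, 7}, so each is used; only Liam can be 2, hence Liam = 2.
The 5 still-open variables draw from only 5 values {1, 3, 4, 6, 7}, so each is used; only Jack can be 6, hence Jack = 6.
The 4 still-open variables draw from only 4 values {1, 3, 4, 7}, so each is used; only Ivy can be 7, hence Ivy = 7.

Ivy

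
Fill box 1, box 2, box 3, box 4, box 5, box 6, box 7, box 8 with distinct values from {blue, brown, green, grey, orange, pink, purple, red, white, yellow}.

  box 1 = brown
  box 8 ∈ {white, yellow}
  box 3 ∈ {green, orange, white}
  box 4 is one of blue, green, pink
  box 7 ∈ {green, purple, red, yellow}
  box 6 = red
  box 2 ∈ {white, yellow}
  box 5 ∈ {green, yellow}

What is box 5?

box 1 must be brown (only option left).
box 6 must be red (only option left). Strike red from box 7.
The 2 variables box 2 and box 8 are confined to {white, yellow}, which locks those values in; drop them from box 3, box 5, box 7.
So box 5 = green.

green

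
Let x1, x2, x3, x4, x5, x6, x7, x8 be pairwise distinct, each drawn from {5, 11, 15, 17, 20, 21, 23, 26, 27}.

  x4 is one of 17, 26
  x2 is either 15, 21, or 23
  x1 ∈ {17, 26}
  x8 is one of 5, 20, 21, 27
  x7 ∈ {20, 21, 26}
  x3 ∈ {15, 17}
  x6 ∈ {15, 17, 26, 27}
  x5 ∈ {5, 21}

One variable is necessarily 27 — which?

The 8 variables together cover exactly {5, 15, 17, 20, 21, 23, 26, 27} — 8 values for 8 variables — and 23 appears only in x2's list, so x2 = 23.
x1 and x4 share exactly the 2 values {17, 26}; by pigeonhole those values go to them, so strike 17, 26 from x3, x6, x7.
x3 has just one choice, so x3 = 15. Remove 15 from x6.
So 27 goes to x6.

x6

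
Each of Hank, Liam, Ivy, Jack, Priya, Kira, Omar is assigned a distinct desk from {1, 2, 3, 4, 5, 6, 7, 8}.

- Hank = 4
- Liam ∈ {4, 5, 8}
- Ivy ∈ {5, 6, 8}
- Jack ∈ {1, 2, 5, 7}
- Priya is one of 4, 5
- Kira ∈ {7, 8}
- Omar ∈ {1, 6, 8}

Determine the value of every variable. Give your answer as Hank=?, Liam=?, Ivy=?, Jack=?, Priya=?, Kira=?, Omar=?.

Hank must be 4 (only option left). Eliminate 4 elsewhere: Liam, Priya.
Priya must be 5 (only option left). Eliminate 5 elsewhere: Liam, Ivy, Jack.
That leaves Liam = 8. Strike 8 from Ivy, Kira, Omar.
Ivy has just one choice, so Ivy = 6. Eliminate 6 elsewhere: Omar.
Kira's domain is down to {7}, so Kira = 7. Eliminate 7 elsewhere: Jack.
Omar must be 1 (only option left). Remove 1 from Jack.
Jack's domain is down to {2}, so Jack = 2.

Hank=4, Liam=8, Ivy=6, Jack=2, Priya=5, Kira=7, Omar=1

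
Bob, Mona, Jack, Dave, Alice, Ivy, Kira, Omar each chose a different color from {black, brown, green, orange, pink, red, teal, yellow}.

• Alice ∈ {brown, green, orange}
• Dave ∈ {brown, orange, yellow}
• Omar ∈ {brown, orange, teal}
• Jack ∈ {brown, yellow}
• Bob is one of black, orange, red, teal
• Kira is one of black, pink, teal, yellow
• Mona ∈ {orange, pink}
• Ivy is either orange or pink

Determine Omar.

teal

Among the 8 variables, green fits only Alice (and all 8 values in {black, brown, green, orange, pink, red, teal, yellow} must be used), so Alice = green.
The 7 still-open variables together cover exactly {black, brown, orange, pink, red, teal, yellow} — 7 values for 7 variables — and red appears only in Bob's list, so Bob = red.
Among the 6 still-open variables, black fits only Kira (and all 6 values in {black, brown, orange, pink, teal, yellow} must be used), so Kira = black.
Among the 5 still-open variables, teal fits only Omar (and all 5 values in {brown, orange, pink, teal, yellow} must be used), so Omar = teal.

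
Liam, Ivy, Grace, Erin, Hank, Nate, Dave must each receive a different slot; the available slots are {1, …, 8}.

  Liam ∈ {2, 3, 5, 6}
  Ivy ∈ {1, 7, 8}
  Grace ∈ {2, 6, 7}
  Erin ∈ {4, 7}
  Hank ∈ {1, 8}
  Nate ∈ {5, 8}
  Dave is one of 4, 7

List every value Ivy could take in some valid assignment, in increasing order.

1, 8

Erin and Dave between them cover only {4, 7} — a naked pair. Remove those values from Ivy, Grace.
The 2 variables Ivy and Hank are confined to {1, 8}, which locks those values in; drop them from Nate.
Nate must be 5 (only option left). Eliminate 5 elsewhere: Liam.
No further eliminations apply; Ivy can still be any of 1, 8.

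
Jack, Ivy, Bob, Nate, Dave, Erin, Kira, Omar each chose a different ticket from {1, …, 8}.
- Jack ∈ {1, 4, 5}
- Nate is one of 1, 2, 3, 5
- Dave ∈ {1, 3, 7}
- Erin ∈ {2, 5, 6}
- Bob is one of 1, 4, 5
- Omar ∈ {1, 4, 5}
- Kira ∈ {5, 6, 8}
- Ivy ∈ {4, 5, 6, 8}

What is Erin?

Among the 8 variables, 7 fits only Dave (and all 8 values in {1, 2, 3, 4, 5, 6, 7, 8} must be used), so Dave = 7.
Among the 7 still-open variables, 3 fits only Nate (and all 7 values in {1, 2, 3, 4, 5, 6, 8} must be used), so Nate = 3.
The 6 still-open variables together cover exactly {1, 2, 4, 5, 6, 8} — 6 values for 6 variables — and 2 appears only in Erin's list, so Erin = 2.

2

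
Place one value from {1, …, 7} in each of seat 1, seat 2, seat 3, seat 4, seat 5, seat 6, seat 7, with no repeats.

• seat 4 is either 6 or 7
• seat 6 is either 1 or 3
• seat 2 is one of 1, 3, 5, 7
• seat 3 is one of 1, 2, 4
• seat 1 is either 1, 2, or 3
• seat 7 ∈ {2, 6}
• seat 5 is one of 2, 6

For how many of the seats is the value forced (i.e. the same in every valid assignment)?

3

The 7 variables together cover exactly {1, 2, 3, 4, 5, 6, 7} — 7 values for 7 variables — and 4 appears only in seat 3's list, so seat 3 = 4.
The 6 still-open variables together cover exactly {1, 2, 3, 5, 6, 7} — 6 values for 6 variables — and 5 appears only in seat 2's list, so seat 2 = 5.
The 5 still-open variables together cover exactly {1, 2, 3, 6, 7} — 5 values for 5 variables — and 7 appears only in seat 4's list, so seat 4 = 7.
seat 5 and seat 7 between them cover only {2, 6} — a naked pair. Remove those values from seat 1.
Determined: seat 2=5, seat 3=4, seat 4=7. The other seats each still have more than one consistent value. That makes 3.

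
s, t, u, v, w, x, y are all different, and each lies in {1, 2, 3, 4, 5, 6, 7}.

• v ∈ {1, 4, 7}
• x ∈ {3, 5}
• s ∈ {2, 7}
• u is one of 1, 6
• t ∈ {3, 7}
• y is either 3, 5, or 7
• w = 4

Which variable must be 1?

w must be 4 (only option left). So v can't be 4.
The 6 still-open variables together cover exactly {1, 2, 3, 5, 6, 7} — 6 values for 6 variables — and 2 appears only in s's list, so s = 2.
The 5 still-open variables together cover exactly {1, 3, 5, 6, 7} — 5 values for 5 variables — and 6 appears only in u's list, so u = 6.
The 4 still-open variables together cover exactly {1, 3, 5, 7} — 4 values for 4 variables — and 1 appears only in v's list, so v = 1.

v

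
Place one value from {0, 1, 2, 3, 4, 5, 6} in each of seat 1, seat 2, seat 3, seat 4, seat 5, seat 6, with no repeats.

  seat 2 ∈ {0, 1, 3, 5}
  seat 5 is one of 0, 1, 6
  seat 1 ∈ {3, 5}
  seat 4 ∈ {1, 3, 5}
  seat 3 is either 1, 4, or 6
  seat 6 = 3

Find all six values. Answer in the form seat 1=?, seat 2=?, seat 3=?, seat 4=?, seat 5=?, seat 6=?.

seat 1=5, seat 2=0, seat 3=4, seat 4=1, seat 5=6, seat 6=3

seat 6's domain is down to {3}, so seat 6 = 3. So seat 1, seat 2, seat 4 can't be 3.
seat 1's domain is down to {5}, so seat 1 = 5. Remove 5 from seat 2, seat 4.
seat 4 has just one choice, so seat 4 = 1. Strike 1 from seat 2, seat 3, seat 5.
seat 2's domain is down to {0}, so seat 2 = 0. Eliminate 0 elsewhere: seat 5.
seat 5's domain is down to {6}, so seat 5 = 6. Remove 6 from seat 3.
seat 3 must be 4 (only option left).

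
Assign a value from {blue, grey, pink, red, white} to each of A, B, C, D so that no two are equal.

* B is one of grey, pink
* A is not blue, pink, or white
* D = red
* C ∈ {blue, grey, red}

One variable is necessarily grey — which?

A

D's domain is down to {red}, so D = red. Remove red from A, C.
So grey goes to A.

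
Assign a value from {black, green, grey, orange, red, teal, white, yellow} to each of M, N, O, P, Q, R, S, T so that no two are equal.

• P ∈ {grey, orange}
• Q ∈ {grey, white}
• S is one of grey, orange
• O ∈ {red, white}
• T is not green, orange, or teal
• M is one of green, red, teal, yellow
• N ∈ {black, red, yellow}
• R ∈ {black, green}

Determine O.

red

The 8 variables together cover exactly {black, green, grey, orange, red, teal, white, yellow} — 8 values for 8 variables — and teal appears only in M's list, so M = teal.
Among the 7 still-open variables, green fits only R (and all 7 values in {black, green, grey, orange, red, white, yellow} must be used), so R = green.
P and S share exactly the 2 values {grey, orange}; by pigeonhole those values go to them, so strike grey, orange from Q, T.
Q must be white (only option left). Eliminate white elsewhere: O, T.
So O = red.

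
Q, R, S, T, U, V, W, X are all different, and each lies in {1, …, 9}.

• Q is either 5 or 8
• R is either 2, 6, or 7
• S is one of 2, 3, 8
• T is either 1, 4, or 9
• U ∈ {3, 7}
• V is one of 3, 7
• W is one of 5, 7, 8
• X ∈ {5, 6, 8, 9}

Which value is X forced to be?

U and V share exactly the 2 values {3, 7}; by pigeonhole those values go to them, so strike 3, 7 from R, S, W.
The 2 variables Q and W are confined to {5, 8}, which locks those values in; drop them from S, X.
That leaves S = 2. Strike 2 from R.
R's domain is down to {6}, so R = 6. Strike 6 from X.
So X = 9.

9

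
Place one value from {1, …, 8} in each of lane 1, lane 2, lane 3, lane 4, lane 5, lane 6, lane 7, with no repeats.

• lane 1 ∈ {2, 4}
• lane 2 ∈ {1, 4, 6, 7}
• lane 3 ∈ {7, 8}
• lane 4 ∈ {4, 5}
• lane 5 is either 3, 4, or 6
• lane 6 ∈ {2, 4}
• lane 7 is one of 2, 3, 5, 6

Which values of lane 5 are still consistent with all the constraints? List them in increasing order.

3, 6

lane 1 and lane 6 share exactly the 2 values {2, 4}; by pigeonhole those values go to them, so strike 2, 4 from lane 2, lane 4, lane 5, lane 7.
That leaves lane 4 = 5. Remove 5 from lane 7.
lane 5 and lane 7 between them cover only {3, 6} — a naked pair. Remove those values from lane 2.
No further eliminations apply; lane 5 can still be any of 3, 6.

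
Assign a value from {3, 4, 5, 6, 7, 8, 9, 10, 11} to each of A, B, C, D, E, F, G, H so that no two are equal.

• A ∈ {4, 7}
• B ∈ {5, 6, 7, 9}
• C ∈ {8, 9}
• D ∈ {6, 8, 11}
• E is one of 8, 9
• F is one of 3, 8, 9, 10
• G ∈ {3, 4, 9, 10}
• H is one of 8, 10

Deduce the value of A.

The 2 variables C and E are confined to {8, 9}, which locks those values in; drop them from B, D, F, G, H.
H's domain is down to {10}, so H = 10. Strike 10 from F, G.
That leaves F = 3. Remove 3 from G.
That leaves G = 4. Eliminate 4 elsewhere: A.
So A = 7.

7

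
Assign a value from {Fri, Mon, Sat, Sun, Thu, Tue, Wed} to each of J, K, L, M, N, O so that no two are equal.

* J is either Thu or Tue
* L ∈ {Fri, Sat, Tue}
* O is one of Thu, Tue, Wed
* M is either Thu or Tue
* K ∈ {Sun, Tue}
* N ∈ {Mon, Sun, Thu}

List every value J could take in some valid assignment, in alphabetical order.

J and M share exactly the 2 values {Thu, Tue}; by pigeonhole those values go to them, so strike Thu, Tue from K, L, N, O.
That leaves K = Sun. Eliminate Sun elsewhere: N.
N must be Mon (only option left).
O must be Wed (only option left).
No further eliminations apply; J can still be any of Thu, Tue.

Thu, Tue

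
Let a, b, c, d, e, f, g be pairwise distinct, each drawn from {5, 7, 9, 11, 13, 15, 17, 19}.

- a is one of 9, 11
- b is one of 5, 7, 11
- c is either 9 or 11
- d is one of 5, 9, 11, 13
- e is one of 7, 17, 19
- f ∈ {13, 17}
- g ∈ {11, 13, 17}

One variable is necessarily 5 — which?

Among the 7 variables, 19 fits only e (and all 7 values in {5, 7, 9, 11, 13, 17, 19} must be used), so e = 19.
Among the 6 still-open variables, 7 fits only b (and all 6 values in {5, 7, 9, 11, 13, 17} must be used), so b = 7.
The 5 still-open variables draw from only 5 values {5, 9, 11, 13, 17}, so each is used; only d can be 5, hence d = 5.

d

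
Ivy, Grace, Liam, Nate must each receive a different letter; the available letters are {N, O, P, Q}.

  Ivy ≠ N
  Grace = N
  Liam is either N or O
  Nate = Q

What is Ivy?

Grace's domain is down to {N}, so Grace = N. Remove N from Liam.
Liam must be O (only option left). Remove O from Ivy.
Nate must be Q (only option left). Eliminate Q elsewhere: Ivy.
So Ivy = P.

P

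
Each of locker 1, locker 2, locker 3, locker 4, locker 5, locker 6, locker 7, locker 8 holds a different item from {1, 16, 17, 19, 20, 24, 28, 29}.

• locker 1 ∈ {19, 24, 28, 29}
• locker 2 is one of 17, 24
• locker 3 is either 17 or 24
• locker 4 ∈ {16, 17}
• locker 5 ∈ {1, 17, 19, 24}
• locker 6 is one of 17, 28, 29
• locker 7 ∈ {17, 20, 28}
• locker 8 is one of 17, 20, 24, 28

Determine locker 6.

Among the 8 variables, 1 fits only locker 5 (and all 8 values in {1, 16, 17, 19, 20, 24, 28, 29} must be used), so locker 5 = 1.
The 7 still-open variables together cover exactly {16, 17, 19, 20, 24, 28, 29} — 7 values for 7 variables — and 16 appears only in locker 4's list, so locker 4 = 16.
The 6 still-open variables draw from only 6 values {17, 19, 20, 24, 28, 29}, so each is used; only locker 1 can be 19, hence locker 1 = 19.
The 5 still-open variables draw from only 5 values {17, 20, 24, 28, 29}, so each is used; only locker 6 can be 29, hence locker 6 = 29.

29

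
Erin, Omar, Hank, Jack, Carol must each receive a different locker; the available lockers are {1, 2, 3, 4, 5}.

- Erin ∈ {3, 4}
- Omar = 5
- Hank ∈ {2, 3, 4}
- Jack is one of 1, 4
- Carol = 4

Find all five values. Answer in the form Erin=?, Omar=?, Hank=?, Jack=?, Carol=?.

Erin=3, Omar=5, Hank=2, Jack=1, Carol=4

Omar has just one choice, so Omar = 5.
Carol has just one choice, so Carol = 4. So Erin, Hank, Jack can't be 4.
Erin's domain is down to {3}, so Erin = 3. So Hank can't be 3.
Hank has just one choice, so Hank = 2.
Jack's domain is down to {1}, so Jack = 1.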